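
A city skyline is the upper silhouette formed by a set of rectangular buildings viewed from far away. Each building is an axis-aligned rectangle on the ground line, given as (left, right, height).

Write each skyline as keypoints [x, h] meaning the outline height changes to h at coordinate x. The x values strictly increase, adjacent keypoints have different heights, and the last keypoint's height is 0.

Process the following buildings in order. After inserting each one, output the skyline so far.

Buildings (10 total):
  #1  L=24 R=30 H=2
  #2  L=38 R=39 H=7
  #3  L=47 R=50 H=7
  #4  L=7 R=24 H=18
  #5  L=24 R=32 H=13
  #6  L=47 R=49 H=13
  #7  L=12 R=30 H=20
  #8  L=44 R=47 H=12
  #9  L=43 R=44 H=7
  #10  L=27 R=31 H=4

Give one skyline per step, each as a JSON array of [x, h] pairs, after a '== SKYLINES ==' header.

== SKYLINES ==
[[24,2],[30,0]]
[[24,2],[30,0],[38,7],[39,0]]
[[24,2],[30,0],[38,7],[39,0],[47,7],[50,0]]
[[7,18],[24,2],[30,0],[38,7],[39,0],[47,7],[50,0]]
[[7,18],[24,13],[32,0],[38,7],[39,0],[47,7],[50,0]]
[[7,18],[24,13],[32,0],[38,7],[39,0],[47,13],[49,7],[50,0]]
[[7,18],[12,20],[30,13],[32,0],[38,7],[39,0],[47,13],[49,7],[50,0]]
[[7,18],[12,20],[30,13],[32,0],[38,7],[39,0],[44,12],[47,13],[49,7],[50,0]]
[[7,18],[12,20],[30,13],[32,0],[38,7],[39,0],[43,7],[44,12],[47,13],[49,7],[50,0]]
[[7,18],[12,20],[30,13],[32,0],[38,7],[39,0],[43,7],[44,12],[47,13],[49,7],[50,0]]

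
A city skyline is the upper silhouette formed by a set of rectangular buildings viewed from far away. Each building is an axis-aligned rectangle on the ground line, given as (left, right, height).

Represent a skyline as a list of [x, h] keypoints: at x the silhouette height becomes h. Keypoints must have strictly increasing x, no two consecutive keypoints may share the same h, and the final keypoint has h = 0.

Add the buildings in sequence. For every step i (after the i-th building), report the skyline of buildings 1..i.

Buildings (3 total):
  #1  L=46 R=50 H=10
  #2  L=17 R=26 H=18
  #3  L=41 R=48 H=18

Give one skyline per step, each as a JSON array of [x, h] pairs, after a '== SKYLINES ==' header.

== SKYLINES ==
[[46,10],[50,0]]
[[17,18],[26,0],[46,10],[50,0]]
[[17,18],[26,0],[41,18],[48,10],[50,0]]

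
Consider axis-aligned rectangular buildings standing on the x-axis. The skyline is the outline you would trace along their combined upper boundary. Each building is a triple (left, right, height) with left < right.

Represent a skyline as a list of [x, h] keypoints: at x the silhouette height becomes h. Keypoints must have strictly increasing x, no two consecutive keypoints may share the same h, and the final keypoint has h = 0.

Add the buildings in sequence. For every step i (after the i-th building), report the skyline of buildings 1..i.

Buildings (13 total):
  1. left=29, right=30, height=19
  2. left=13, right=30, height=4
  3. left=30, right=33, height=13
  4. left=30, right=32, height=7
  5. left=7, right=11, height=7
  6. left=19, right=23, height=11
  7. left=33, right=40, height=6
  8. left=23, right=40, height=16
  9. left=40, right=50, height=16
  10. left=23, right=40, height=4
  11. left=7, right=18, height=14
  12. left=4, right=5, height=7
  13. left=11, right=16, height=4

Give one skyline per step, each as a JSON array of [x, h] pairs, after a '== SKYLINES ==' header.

== SKYLINES ==
[[29,19],[30,0]]
[[13,4],[29,19],[30,0]]
[[13,4],[29,19],[30,13],[33,0]]
[[13,4],[29,19],[30,13],[33,0]]
[[7,7],[11,0],[13,4],[29,19],[30,13],[33,0]]
[[7,7],[11,0],[13,4],[19,11],[23,4],[29,19],[30,13],[33,0]]
[[7,7],[11,0],[13,4],[19,11],[23,4],[29,19],[30,13],[33,6],[40,0]]
[[7,7],[11,0],[13,4],[19,11],[23,16],[29,19],[30,16],[40,0]]
[[7,7],[11,0],[13,4],[19,11],[23,16],[29,19],[30,16],[50,0]]
[[7,7],[11,0],[13,4],[19,11],[23,16],[29,19],[30,16],[50,0]]
[[7,14],[18,4],[19,11],[23,16],[29,19],[30,16],[50,0]]
[[4,7],[5,0],[7,14],[18,4],[19,11],[23,16],[29,19],[30,16],[50,0]]
[[4,7],[5,0],[7,14],[18,4],[19,11],[23,16],[29,19],[30,16],[50,0]]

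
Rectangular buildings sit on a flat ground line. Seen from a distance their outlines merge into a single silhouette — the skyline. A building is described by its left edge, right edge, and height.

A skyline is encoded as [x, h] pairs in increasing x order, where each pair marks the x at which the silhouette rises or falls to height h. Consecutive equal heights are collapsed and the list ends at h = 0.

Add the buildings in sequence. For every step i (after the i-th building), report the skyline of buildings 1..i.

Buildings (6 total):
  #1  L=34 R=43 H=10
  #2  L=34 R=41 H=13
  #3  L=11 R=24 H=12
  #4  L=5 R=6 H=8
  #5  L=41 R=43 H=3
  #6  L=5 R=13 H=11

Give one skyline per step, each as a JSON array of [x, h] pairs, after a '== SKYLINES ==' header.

== SKYLINES ==
[[34,10],[43,0]]
[[34,13],[41,10],[43,0]]
[[11,12],[24,0],[34,13],[41,10],[43,0]]
[[5,8],[6,0],[11,12],[24,0],[34,13],[41,10],[43,0]]
[[5,8],[6,0],[11,12],[24,0],[34,13],[41,10],[43,0]]
[[5,11],[11,12],[24,0],[34,13],[41,10],[43,0]]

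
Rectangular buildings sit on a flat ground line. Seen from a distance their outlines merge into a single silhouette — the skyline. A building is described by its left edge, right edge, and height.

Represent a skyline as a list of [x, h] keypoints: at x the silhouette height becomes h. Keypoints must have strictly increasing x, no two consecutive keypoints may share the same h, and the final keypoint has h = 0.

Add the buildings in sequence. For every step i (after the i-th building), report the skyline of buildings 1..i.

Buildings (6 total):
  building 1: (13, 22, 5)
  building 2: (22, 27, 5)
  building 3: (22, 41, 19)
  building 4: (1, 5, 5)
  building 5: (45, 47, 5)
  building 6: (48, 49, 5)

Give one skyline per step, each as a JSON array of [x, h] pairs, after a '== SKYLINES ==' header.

== SKYLINES ==
[[13,5],[22,0]]
[[13,5],[27,0]]
[[13,5],[22,19],[41,0]]
[[1,5],[5,0],[13,5],[22,19],[41,0]]
[[1,5],[5,0],[13,5],[22,19],[41,0],[45,5],[47,0]]
[[1,5],[5,0],[13,5],[22,19],[41,0],[45,5],[47,0],[48,5],[49,0]]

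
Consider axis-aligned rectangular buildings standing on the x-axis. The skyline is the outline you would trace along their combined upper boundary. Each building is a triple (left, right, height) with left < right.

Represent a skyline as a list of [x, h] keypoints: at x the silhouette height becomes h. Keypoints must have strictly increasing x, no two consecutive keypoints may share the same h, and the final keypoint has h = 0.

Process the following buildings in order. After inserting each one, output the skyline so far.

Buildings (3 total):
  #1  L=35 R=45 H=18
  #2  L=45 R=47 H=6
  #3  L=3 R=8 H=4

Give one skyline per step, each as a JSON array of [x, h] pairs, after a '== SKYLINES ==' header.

== SKYLINES ==
[[35,18],[45,0]]
[[35,18],[45,6],[47,0]]
[[3,4],[8,0],[35,18],[45,6],[47,0]]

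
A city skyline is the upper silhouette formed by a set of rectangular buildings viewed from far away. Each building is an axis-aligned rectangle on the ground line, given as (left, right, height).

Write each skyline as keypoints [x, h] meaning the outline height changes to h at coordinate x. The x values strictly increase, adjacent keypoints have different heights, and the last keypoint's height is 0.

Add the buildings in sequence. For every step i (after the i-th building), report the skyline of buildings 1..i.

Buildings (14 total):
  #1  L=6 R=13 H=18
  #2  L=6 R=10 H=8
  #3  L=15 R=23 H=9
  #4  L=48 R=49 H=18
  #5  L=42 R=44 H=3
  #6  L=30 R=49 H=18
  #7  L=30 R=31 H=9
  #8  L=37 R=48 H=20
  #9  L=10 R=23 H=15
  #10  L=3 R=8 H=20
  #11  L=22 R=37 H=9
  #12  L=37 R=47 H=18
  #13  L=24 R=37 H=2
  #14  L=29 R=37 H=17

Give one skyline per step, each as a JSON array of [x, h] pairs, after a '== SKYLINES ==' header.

== SKYLINES ==
[[6,18],[13,0]]
[[6,18],[13,0]]
[[6,18],[13,0],[15,9],[23,0]]
[[6,18],[13,0],[15,9],[23,0],[48,18],[49,0]]
[[6,18],[13,0],[15,9],[23,0],[42,3],[44,0],[48,18],[49,0]]
[[6,18],[13,0],[15,9],[23,0],[30,18],[49,0]]
[[6,18],[13,0],[15,9],[23,0],[30,18],[49,0]]
[[6,18],[13,0],[15,9],[23,0],[30,18],[37,20],[48,18],[49,0]]
[[6,18],[13,15],[23,0],[30,18],[37,20],[48,18],[49,0]]
[[3,20],[8,18],[13,15],[23,0],[30,18],[37,20],[48,18],[49,0]]
[[3,20],[8,18],[13,15],[23,9],[30,18],[37,20],[48,18],[49,0]]
[[3,20],[8,18],[13,15],[23,9],[30,18],[37,20],[48,18],[49,0]]
[[3,20],[8,18],[13,15],[23,9],[30,18],[37,20],[48,18],[49,0]]
[[3,20],[8,18],[13,15],[23,9],[29,17],[30,18],[37,20],[48,18],[49,0]]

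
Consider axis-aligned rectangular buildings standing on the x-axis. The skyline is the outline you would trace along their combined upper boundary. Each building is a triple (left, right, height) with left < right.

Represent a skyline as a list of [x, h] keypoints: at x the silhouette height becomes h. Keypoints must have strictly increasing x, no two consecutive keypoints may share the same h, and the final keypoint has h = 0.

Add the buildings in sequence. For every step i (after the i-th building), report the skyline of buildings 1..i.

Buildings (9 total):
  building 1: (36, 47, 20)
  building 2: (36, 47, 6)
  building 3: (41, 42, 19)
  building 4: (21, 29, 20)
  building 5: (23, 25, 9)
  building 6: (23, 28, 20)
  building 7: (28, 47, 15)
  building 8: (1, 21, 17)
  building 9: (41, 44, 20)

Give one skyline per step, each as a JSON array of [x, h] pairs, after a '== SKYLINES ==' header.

== SKYLINES ==
[[36,20],[47,0]]
[[36,20],[47,0]]
[[36,20],[47,0]]
[[21,20],[29,0],[36,20],[47,0]]
[[21,20],[29,0],[36,20],[47,0]]
[[21,20],[29,0],[36,20],[47,0]]
[[21,20],[29,15],[36,20],[47,0]]
[[1,17],[21,20],[29,15],[36,20],[47,0]]
[[1,17],[21,20],[29,15],[36,20],[47,0]]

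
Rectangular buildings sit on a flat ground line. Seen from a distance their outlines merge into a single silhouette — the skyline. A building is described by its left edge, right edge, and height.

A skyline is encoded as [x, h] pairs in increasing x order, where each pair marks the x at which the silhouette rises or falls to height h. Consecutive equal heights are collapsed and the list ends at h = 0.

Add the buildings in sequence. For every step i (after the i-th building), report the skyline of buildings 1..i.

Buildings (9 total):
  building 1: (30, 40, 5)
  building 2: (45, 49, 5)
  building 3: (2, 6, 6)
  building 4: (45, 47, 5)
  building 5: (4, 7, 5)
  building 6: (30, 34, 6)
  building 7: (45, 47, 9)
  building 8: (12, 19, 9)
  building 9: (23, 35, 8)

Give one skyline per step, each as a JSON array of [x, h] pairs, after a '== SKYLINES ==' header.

== SKYLINES ==
[[30,5],[40,0]]
[[30,5],[40,0],[45,5],[49,0]]
[[2,6],[6,0],[30,5],[40,0],[45,5],[49,0]]
[[2,6],[6,0],[30,5],[40,0],[45,5],[49,0]]
[[2,6],[6,5],[7,0],[30,5],[40,0],[45,5],[49,0]]
[[2,6],[6,5],[7,0],[30,6],[34,5],[40,0],[45,5],[49,0]]
[[2,6],[6,5],[7,0],[30,6],[34,5],[40,0],[45,9],[47,5],[49,0]]
[[2,6],[6,5],[7,0],[12,9],[19,0],[30,6],[34,5],[40,0],[45,9],[47,5],[49,0]]
[[2,6],[6,5],[7,0],[12,9],[19,0],[23,8],[35,5],[40,0],[45,9],[47,5],[49,0]]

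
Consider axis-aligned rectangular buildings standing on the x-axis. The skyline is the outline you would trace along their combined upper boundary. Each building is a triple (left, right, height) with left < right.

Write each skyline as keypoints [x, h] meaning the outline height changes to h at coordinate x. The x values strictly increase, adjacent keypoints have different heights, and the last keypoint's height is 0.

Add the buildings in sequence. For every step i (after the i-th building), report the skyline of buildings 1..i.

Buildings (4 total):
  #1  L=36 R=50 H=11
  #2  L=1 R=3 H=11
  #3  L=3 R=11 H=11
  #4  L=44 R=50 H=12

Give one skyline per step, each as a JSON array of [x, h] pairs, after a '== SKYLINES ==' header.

== SKYLINES ==
[[36,11],[50,0]]
[[1,11],[3,0],[36,11],[50,0]]
[[1,11],[11,0],[36,11],[50,0]]
[[1,11],[11,0],[36,11],[44,12],[50,0]]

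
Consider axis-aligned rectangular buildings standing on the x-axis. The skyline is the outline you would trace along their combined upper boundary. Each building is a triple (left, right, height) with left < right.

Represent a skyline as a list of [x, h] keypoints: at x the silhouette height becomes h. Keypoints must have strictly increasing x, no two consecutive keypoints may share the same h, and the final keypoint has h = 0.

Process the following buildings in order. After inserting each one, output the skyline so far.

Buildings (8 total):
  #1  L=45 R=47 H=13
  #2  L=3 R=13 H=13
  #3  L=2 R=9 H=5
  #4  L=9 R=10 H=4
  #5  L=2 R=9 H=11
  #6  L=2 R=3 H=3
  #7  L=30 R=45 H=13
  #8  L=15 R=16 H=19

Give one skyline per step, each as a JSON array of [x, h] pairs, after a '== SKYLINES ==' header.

== SKYLINES ==
[[45,13],[47,0]]
[[3,13],[13,0],[45,13],[47,0]]
[[2,5],[3,13],[13,0],[45,13],[47,0]]
[[2,5],[3,13],[13,0],[45,13],[47,0]]
[[2,11],[3,13],[13,0],[45,13],[47,0]]
[[2,11],[3,13],[13,0],[45,13],[47,0]]
[[2,11],[3,13],[13,0],[30,13],[47,0]]
[[2,11],[3,13],[13,0],[15,19],[16,0],[30,13],[47,0]]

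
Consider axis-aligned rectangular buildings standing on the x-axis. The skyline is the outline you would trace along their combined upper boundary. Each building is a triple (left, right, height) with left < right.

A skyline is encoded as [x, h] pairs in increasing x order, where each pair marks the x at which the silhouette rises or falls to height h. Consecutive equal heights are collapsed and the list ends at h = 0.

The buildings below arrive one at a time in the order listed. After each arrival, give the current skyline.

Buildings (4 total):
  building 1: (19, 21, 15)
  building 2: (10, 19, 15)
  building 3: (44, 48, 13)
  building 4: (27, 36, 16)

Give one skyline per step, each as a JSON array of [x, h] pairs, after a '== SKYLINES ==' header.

== SKYLINES ==
[[19,15],[21,0]]
[[10,15],[21,0]]
[[10,15],[21,0],[44,13],[48,0]]
[[10,15],[21,0],[27,16],[36,0],[44,13],[48,0]]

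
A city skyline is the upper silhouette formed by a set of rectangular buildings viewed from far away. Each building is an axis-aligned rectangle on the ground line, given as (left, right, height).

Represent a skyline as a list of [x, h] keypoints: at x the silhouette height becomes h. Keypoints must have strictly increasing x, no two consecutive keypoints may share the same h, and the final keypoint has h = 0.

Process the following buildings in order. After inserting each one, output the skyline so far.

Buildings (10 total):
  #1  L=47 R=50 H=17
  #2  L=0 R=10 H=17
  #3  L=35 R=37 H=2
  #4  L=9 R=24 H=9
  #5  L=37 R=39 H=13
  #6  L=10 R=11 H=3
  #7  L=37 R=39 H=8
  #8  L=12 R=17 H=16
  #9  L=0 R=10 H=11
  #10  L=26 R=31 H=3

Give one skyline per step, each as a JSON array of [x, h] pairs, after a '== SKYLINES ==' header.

== SKYLINES ==
[[47,17],[50,0]]
[[0,17],[10,0],[47,17],[50,0]]
[[0,17],[10,0],[35,2],[37,0],[47,17],[50,0]]
[[0,17],[10,9],[24,0],[35,2],[37,0],[47,17],[50,0]]
[[0,17],[10,9],[24,0],[35,2],[37,13],[39,0],[47,17],[50,0]]
[[0,17],[10,9],[24,0],[35,2],[37,13],[39,0],[47,17],[50,0]]
[[0,17],[10,9],[24,0],[35,2],[37,13],[39,0],[47,17],[50,0]]
[[0,17],[10,9],[12,16],[17,9],[24,0],[35,2],[37,13],[39,0],[47,17],[50,0]]
[[0,17],[10,9],[12,16],[17,9],[24,0],[35,2],[37,13],[39,0],[47,17],[50,0]]
[[0,17],[10,9],[12,16],[17,9],[24,0],[26,3],[31,0],[35,2],[37,13],[39,0],[47,17],[50,0]]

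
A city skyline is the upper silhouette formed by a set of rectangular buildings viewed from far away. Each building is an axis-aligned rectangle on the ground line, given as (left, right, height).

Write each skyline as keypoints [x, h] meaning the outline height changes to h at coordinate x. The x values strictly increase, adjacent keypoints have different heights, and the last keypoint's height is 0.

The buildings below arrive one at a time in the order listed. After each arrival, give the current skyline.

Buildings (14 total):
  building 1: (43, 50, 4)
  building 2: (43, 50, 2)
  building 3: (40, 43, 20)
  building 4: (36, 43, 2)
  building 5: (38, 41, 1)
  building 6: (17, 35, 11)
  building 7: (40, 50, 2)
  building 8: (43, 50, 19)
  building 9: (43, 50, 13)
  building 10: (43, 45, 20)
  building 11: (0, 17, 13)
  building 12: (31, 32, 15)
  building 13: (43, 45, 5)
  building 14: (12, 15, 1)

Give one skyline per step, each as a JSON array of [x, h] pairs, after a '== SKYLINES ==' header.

== SKYLINES ==
[[43,4],[50,0]]
[[43,4],[50,0]]
[[40,20],[43,4],[50,0]]
[[36,2],[40,20],[43,4],[50,0]]
[[36,2],[40,20],[43,4],[50,0]]
[[17,11],[35,0],[36,2],[40,20],[43,4],[50,0]]
[[17,11],[35,0],[36,2],[40,20],[43,4],[50,0]]
[[17,11],[35,0],[36,2],[40,20],[43,19],[50,0]]
[[17,11],[35,0],[36,2],[40,20],[43,19],[50,0]]
[[17,11],[35,0],[36,2],[40,20],[45,19],[50,0]]
[[0,13],[17,11],[35,0],[36,2],[40,20],[45,19],[50,0]]
[[0,13],[17,11],[31,15],[32,11],[35,0],[36,2],[40,20],[45,19],[50,0]]
[[0,13],[17,11],[31,15],[32,11],[35,0],[36,2],[40,20],[45,19],[50,0]]
[[0,13],[17,11],[31,15],[32,11],[35,0],[36,2],[40,20],[45,19],[50,0]]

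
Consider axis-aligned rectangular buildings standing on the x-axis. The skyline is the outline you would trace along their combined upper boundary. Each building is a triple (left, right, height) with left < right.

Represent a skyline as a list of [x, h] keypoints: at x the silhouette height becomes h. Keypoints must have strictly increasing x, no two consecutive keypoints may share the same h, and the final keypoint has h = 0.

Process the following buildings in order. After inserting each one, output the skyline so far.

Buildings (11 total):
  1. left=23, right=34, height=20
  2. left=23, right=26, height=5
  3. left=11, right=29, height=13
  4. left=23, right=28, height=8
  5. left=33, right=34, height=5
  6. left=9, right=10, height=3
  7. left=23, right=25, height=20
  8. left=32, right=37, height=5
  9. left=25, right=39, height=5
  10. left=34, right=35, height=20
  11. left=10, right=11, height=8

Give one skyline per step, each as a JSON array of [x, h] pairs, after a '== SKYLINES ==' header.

== SKYLINES ==
[[23,20],[34,0]]
[[23,20],[34,0]]
[[11,13],[23,20],[34,0]]
[[11,13],[23,20],[34,0]]
[[11,13],[23,20],[34,0]]
[[9,3],[10,0],[11,13],[23,20],[34,0]]
[[9,3],[10,0],[11,13],[23,20],[34,0]]
[[9,3],[10,0],[11,13],[23,20],[34,5],[37,0]]
[[9,3],[10,0],[11,13],[23,20],[34,5],[39,0]]
[[9,3],[10,0],[11,13],[23,20],[35,5],[39,0]]
[[9,3],[10,8],[11,13],[23,20],[35,5],[39,0]]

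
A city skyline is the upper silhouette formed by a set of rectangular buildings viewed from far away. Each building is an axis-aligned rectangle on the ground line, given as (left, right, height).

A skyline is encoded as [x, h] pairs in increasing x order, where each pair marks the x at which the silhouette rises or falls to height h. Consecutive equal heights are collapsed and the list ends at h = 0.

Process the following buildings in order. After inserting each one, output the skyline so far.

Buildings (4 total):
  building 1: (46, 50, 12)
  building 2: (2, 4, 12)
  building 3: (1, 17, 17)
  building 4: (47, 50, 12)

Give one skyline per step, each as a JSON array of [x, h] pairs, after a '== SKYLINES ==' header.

== SKYLINES ==
[[46,12],[50,0]]
[[2,12],[4,0],[46,12],[50,0]]
[[1,17],[17,0],[46,12],[50,0]]
[[1,17],[17,0],[46,12],[50,0]]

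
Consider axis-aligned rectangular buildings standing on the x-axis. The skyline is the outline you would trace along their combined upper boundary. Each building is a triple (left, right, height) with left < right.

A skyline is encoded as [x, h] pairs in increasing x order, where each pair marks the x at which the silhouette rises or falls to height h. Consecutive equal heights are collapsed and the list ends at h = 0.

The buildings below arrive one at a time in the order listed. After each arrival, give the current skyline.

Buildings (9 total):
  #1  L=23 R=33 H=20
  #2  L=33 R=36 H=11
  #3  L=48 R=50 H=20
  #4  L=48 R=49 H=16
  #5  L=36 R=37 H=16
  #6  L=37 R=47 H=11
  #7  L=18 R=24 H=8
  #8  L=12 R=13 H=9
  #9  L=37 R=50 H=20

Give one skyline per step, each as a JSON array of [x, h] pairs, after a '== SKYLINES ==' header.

== SKYLINES ==
[[23,20],[33,0]]
[[23,20],[33,11],[36,0]]
[[23,20],[33,11],[36,0],[48,20],[50,0]]
[[23,20],[33,11],[36,0],[48,20],[50,0]]
[[23,20],[33,11],[36,16],[37,0],[48,20],[50,0]]
[[23,20],[33,11],[36,16],[37,11],[47,0],[48,20],[50,0]]
[[18,8],[23,20],[33,11],[36,16],[37,11],[47,0],[48,20],[50,0]]
[[12,9],[13,0],[18,8],[23,20],[33,11],[36,16],[37,11],[47,0],[48,20],[50,0]]
[[12,9],[13,0],[18,8],[23,20],[33,11],[36,16],[37,20],[50,0]]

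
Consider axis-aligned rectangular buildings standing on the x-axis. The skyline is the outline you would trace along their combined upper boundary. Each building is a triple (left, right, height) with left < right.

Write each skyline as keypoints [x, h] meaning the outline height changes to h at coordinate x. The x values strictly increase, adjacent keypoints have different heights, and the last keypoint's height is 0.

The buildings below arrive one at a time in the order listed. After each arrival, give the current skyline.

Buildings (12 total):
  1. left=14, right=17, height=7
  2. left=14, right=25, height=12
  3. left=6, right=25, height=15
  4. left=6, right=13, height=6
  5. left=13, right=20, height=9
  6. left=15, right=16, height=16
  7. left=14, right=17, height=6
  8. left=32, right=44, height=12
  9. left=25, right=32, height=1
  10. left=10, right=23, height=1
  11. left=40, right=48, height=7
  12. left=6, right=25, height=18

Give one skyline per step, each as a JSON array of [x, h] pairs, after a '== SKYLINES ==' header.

== SKYLINES ==
[[14,7],[17,0]]
[[14,12],[25,0]]
[[6,15],[25,0]]
[[6,15],[25,0]]
[[6,15],[25,0]]
[[6,15],[15,16],[16,15],[25,0]]
[[6,15],[15,16],[16,15],[25,0]]
[[6,15],[15,16],[16,15],[25,0],[32,12],[44,0]]
[[6,15],[15,16],[16,15],[25,1],[32,12],[44,0]]
[[6,15],[15,16],[16,15],[25,1],[32,12],[44,0]]
[[6,15],[15,16],[16,15],[25,1],[32,12],[44,7],[48,0]]
[[6,18],[25,1],[32,12],[44,7],[48,0]]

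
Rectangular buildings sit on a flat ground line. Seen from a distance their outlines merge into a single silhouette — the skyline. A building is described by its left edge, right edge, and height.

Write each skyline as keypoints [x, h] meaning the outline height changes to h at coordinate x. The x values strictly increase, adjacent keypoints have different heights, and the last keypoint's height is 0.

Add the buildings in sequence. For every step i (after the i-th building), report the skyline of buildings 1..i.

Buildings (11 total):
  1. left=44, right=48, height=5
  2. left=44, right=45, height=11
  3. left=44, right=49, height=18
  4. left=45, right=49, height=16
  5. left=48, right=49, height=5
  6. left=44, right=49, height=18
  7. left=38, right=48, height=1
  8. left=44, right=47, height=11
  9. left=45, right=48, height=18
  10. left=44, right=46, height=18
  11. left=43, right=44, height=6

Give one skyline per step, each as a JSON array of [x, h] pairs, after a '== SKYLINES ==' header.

== SKYLINES ==
[[44,5],[48,0]]
[[44,11],[45,5],[48,0]]
[[44,18],[49,0]]
[[44,18],[49,0]]
[[44,18],[49,0]]
[[44,18],[49,0]]
[[38,1],[44,18],[49,0]]
[[38,1],[44,18],[49,0]]
[[38,1],[44,18],[49,0]]
[[38,1],[44,18],[49,0]]
[[38,1],[43,6],[44,18],[49,0]]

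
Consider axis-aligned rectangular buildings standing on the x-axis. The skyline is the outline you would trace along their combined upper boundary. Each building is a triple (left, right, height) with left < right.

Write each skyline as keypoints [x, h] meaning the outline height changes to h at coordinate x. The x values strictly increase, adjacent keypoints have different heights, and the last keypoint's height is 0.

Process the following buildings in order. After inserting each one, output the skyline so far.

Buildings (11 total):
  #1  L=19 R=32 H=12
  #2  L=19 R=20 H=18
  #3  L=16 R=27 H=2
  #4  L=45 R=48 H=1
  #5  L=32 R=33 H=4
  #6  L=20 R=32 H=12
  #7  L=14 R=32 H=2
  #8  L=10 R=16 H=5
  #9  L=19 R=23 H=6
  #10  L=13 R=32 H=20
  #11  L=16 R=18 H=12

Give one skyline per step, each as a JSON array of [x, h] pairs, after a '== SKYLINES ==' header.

== SKYLINES ==
[[19,12],[32,0]]
[[19,18],[20,12],[32,0]]
[[16,2],[19,18],[20,12],[32,0]]
[[16,2],[19,18],[20,12],[32,0],[45,1],[48,0]]
[[16,2],[19,18],[20,12],[32,4],[33,0],[45,1],[48,0]]
[[16,2],[19,18],[20,12],[32,4],[33,0],[45,1],[48,0]]
[[14,2],[19,18],[20,12],[32,4],[33,0],[45,1],[48,0]]
[[10,5],[16,2],[19,18],[20,12],[32,4],[33,0],[45,1],[48,0]]
[[10,5],[16,2],[19,18],[20,12],[32,4],[33,0],[45,1],[48,0]]
[[10,5],[13,20],[32,4],[33,0],[45,1],[48,0]]
[[10,5],[13,20],[32,4],[33,0],[45,1],[48,0]]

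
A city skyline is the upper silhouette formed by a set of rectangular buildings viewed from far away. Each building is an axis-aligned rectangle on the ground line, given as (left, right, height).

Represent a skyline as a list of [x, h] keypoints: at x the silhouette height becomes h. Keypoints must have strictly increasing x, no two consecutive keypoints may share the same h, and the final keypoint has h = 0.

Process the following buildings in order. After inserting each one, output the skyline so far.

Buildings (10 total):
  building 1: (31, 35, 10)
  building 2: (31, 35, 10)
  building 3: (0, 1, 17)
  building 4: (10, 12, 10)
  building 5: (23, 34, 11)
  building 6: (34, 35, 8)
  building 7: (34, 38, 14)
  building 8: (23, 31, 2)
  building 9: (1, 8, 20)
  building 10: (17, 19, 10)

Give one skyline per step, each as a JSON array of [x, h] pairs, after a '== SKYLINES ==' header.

== SKYLINES ==
[[31,10],[35,0]]
[[31,10],[35,0]]
[[0,17],[1,0],[31,10],[35,0]]
[[0,17],[1,0],[10,10],[12,0],[31,10],[35,0]]
[[0,17],[1,0],[10,10],[12,0],[23,11],[34,10],[35,0]]
[[0,17],[1,0],[10,10],[12,0],[23,11],[34,10],[35,0]]
[[0,17],[1,0],[10,10],[12,0],[23,11],[34,14],[38,0]]
[[0,17],[1,0],[10,10],[12,0],[23,11],[34,14],[38,0]]
[[0,17],[1,20],[8,0],[10,10],[12,0],[23,11],[34,14],[38,0]]
[[0,17],[1,20],[8,0],[10,10],[12,0],[17,10],[19,0],[23,11],[34,14],[38,0]]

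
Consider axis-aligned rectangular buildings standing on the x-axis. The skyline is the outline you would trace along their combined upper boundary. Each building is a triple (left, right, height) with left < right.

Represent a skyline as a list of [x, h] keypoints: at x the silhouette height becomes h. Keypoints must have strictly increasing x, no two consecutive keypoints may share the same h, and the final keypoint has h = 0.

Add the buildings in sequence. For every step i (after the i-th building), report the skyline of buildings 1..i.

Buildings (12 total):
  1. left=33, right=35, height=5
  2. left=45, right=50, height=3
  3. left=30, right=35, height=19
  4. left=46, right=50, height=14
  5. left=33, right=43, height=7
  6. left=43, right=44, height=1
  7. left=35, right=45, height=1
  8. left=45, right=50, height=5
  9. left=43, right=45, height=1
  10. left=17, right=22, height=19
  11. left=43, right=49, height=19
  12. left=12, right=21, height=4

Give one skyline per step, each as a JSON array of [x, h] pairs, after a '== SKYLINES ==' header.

== SKYLINES ==
[[33,5],[35,0]]
[[33,5],[35,0],[45,3],[50,0]]
[[30,19],[35,0],[45,3],[50,0]]
[[30,19],[35,0],[45,3],[46,14],[50,0]]
[[30,19],[35,7],[43,0],[45,3],[46,14],[50,0]]
[[30,19],[35,7],[43,1],[44,0],[45,3],[46,14],[50,0]]
[[30,19],[35,7],[43,1],[45,3],[46,14],[50,0]]
[[30,19],[35,7],[43,1],[45,5],[46,14],[50,0]]
[[30,19],[35,7],[43,1],[45,5],[46,14],[50,0]]
[[17,19],[22,0],[30,19],[35,7],[43,1],[45,5],[46,14],[50,0]]
[[17,19],[22,0],[30,19],[35,7],[43,19],[49,14],[50,0]]
[[12,4],[17,19],[22,0],[30,19],[35,7],[43,19],[49,14],[50,0]]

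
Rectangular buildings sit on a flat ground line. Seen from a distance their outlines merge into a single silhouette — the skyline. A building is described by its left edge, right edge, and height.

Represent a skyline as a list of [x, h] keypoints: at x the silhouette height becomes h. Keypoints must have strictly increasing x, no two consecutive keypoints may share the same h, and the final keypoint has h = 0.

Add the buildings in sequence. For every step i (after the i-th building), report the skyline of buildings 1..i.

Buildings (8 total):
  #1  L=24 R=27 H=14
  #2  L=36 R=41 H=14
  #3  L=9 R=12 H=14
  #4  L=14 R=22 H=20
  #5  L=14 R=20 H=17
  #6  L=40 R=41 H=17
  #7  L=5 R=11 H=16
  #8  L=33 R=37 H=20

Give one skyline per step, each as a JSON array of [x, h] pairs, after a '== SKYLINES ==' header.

== SKYLINES ==
[[24,14],[27,0]]
[[24,14],[27,0],[36,14],[41,0]]
[[9,14],[12,0],[24,14],[27,0],[36,14],[41,0]]
[[9,14],[12,0],[14,20],[22,0],[24,14],[27,0],[36,14],[41,0]]
[[9,14],[12,0],[14,20],[22,0],[24,14],[27,0],[36,14],[41,0]]
[[9,14],[12,0],[14,20],[22,0],[24,14],[27,0],[36,14],[40,17],[41,0]]
[[5,16],[11,14],[12,0],[14,20],[22,0],[24,14],[27,0],[36,14],[40,17],[41,0]]
[[5,16],[11,14],[12,0],[14,20],[22,0],[24,14],[27,0],[33,20],[37,14],[40,17],[41,0]]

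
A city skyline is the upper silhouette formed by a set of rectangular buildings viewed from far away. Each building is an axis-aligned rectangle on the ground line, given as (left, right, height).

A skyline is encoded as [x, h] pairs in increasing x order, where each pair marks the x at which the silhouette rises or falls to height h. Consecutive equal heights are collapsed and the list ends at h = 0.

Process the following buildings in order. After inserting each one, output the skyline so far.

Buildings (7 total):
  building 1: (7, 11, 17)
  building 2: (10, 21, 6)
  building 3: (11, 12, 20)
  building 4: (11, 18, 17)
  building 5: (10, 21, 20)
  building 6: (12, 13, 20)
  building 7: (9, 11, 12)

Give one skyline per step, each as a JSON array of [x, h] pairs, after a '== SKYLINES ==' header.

== SKYLINES ==
[[7,17],[11,0]]
[[7,17],[11,6],[21,0]]
[[7,17],[11,20],[12,6],[21,0]]
[[7,17],[11,20],[12,17],[18,6],[21,0]]
[[7,17],[10,20],[21,0]]
[[7,17],[10,20],[21,0]]
[[7,17],[10,20],[21,0]]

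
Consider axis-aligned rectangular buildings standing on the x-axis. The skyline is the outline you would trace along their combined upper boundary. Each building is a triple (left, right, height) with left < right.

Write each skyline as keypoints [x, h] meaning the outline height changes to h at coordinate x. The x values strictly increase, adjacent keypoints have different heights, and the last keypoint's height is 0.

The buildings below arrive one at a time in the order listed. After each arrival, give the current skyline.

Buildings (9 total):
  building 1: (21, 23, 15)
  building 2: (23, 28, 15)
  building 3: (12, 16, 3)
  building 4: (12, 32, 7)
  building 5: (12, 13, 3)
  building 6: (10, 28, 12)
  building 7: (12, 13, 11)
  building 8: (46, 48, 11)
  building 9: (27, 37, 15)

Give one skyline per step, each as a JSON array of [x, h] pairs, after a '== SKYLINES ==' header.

== SKYLINES ==
[[21,15],[23,0]]
[[21,15],[28,0]]
[[12,3],[16,0],[21,15],[28,0]]
[[12,7],[21,15],[28,7],[32,0]]
[[12,7],[21,15],[28,7],[32,0]]
[[10,12],[21,15],[28,7],[32,0]]
[[10,12],[21,15],[28,7],[32,0]]
[[10,12],[21,15],[28,7],[32,0],[46,11],[48,0]]
[[10,12],[21,15],[37,0],[46,11],[48,0]]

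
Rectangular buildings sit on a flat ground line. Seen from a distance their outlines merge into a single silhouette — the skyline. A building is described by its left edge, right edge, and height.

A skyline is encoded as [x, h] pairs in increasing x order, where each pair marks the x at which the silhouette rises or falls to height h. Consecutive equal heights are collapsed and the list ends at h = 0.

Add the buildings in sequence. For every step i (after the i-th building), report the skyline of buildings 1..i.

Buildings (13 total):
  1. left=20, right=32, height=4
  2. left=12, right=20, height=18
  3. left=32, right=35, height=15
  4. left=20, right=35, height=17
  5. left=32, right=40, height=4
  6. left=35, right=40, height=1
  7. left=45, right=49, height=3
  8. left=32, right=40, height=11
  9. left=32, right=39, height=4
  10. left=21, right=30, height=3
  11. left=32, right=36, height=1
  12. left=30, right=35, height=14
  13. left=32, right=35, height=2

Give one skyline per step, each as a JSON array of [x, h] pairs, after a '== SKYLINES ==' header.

== SKYLINES ==
[[20,4],[32,0]]
[[12,18],[20,4],[32,0]]
[[12,18],[20,4],[32,15],[35,0]]
[[12,18],[20,17],[35,0]]
[[12,18],[20,17],[35,4],[40,0]]
[[12,18],[20,17],[35,4],[40,0]]
[[12,18],[20,17],[35,4],[40,0],[45,3],[49,0]]
[[12,18],[20,17],[35,11],[40,0],[45,3],[49,0]]
[[12,18],[20,17],[35,11],[40,0],[45,3],[49,0]]
[[12,18],[20,17],[35,11],[40,0],[45,3],[49,0]]
[[12,18],[20,17],[35,11],[40,0],[45,3],[49,0]]
[[12,18],[20,17],[35,11],[40,0],[45,3],[49,0]]
[[12,18],[20,17],[35,11],[40,0],[45,3],[49,0]]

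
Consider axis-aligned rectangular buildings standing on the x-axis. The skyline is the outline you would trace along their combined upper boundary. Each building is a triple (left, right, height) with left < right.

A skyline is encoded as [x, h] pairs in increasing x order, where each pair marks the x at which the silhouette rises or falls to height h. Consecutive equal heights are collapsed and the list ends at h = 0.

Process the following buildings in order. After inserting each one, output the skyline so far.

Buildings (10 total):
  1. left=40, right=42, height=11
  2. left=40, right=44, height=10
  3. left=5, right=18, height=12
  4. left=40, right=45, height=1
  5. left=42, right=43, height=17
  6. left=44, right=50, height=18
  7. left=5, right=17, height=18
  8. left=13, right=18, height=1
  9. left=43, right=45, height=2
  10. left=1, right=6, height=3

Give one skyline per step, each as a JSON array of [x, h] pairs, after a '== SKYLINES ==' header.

== SKYLINES ==
[[40,11],[42,0]]
[[40,11],[42,10],[44,0]]
[[5,12],[18,0],[40,11],[42,10],[44,0]]
[[5,12],[18,0],[40,11],[42,10],[44,1],[45,0]]
[[5,12],[18,0],[40,11],[42,17],[43,10],[44,1],[45,0]]
[[5,12],[18,0],[40,11],[42,17],[43,10],[44,18],[50,0]]
[[5,18],[17,12],[18,0],[40,11],[42,17],[43,10],[44,18],[50,0]]
[[5,18],[17,12],[18,0],[40,11],[42,17],[43,10],[44,18],[50,0]]
[[5,18],[17,12],[18,0],[40,11],[42,17],[43,10],[44,18],[50,0]]
[[1,3],[5,18],[17,12],[18,0],[40,11],[42,17],[43,10],[44,18],[50,0]]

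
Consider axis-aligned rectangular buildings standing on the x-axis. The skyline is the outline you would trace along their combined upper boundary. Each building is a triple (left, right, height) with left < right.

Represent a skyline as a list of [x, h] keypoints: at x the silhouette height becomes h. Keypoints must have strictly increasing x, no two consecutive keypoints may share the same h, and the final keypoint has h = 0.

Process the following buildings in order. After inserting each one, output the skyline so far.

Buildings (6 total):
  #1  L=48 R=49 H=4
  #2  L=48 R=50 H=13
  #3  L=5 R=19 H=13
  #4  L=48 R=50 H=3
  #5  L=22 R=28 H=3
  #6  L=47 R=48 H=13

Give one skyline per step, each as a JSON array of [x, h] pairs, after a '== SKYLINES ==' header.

== SKYLINES ==
[[48,4],[49,0]]
[[48,13],[50,0]]
[[5,13],[19,0],[48,13],[50,0]]
[[5,13],[19,0],[48,13],[50,0]]
[[5,13],[19,0],[22,3],[28,0],[48,13],[50,0]]
[[5,13],[19,0],[22,3],[28,0],[47,13],[50,0]]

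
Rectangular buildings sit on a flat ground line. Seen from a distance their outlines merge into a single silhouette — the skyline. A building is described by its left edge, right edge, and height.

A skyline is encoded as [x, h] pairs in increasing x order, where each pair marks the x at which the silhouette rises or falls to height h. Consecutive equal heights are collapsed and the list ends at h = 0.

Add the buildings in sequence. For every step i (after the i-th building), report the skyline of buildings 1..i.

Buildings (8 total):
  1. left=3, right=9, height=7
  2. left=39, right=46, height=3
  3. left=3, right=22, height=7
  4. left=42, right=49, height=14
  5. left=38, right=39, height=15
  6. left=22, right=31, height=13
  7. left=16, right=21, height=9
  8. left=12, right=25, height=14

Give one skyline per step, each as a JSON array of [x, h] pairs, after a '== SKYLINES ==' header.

== SKYLINES ==
[[3,7],[9,0]]
[[3,7],[9,0],[39,3],[46,0]]
[[3,7],[22,0],[39,3],[46,0]]
[[3,7],[22,0],[39,3],[42,14],[49,0]]
[[3,7],[22,0],[38,15],[39,3],[42,14],[49,0]]
[[3,7],[22,13],[31,0],[38,15],[39,3],[42,14],[49,0]]
[[3,7],[16,9],[21,7],[22,13],[31,0],[38,15],[39,3],[42,14],[49,0]]
[[3,7],[12,14],[25,13],[31,0],[38,15],[39,3],[42,14],[49,0]]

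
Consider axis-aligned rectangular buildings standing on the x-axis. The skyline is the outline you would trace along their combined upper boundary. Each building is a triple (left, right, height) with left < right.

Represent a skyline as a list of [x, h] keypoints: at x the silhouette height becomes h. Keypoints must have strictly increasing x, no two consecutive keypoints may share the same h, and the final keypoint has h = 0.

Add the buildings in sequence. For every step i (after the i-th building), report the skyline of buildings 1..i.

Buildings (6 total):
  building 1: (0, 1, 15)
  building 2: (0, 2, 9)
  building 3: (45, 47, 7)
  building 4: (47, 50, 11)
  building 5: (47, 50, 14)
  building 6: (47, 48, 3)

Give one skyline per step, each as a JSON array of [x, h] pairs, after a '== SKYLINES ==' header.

== SKYLINES ==
[[0,15],[1,0]]
[[0,15],[1,9],[2,0]]
[[0,15],[1,9],[2,0],[45,7],[47,0]]
[[0,15],[1,9],[2,0],[45,7],[47,11],[50,0]]
[[0,15],[1,9],[2,0],[45,7],[47,14],[50,0]]
[[0,15],[1,9],[2,0],[45,7],[47,14],[50,0]]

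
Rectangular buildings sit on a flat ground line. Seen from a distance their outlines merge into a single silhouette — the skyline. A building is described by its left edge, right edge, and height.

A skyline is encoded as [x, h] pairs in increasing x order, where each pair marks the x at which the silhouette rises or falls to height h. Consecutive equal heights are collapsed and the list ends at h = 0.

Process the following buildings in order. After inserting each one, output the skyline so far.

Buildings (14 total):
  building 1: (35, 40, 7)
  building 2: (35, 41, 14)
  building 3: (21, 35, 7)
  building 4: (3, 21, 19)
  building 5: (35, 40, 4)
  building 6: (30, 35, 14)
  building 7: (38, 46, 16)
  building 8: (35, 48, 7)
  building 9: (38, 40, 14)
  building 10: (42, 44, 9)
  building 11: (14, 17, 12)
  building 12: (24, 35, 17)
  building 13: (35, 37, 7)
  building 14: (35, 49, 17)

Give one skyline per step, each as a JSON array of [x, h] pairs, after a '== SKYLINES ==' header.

== SKYLINES ==
[[35,7],[40,0]]
[[35,14],[41,0]]
[[21,7],[35,14],[41,0]]
[[3,19],[21,7],[35,14],[41,0]]
[[3,19],[21,7],[35,14],[41,0]]
[[3,19],[21,7],[30,14],[41,0]]
[[3,19],[21,7],[30,14],[38,16],[46,0]]
[[3,19],[21,7],[30,14],[38,16],[46,7],[48,0]]
[[3,19],[21,7],[30,14],[38,16],[46,7],[48,0]]
[[3,19],[21,7],[30,14],[38,16],[46,7],[48,0]]
[[3,19],[21,7],[30,14],[38,16],[46,7],[48,0]]
[[3,19],[21,7],[24,17],[35,14],[38,16],[46,7],[48,0]]
[[3,19],[21,7],[24,17],[35,14],[38,16],[46,7],[48,0]]
[[3,19],[21,7],[24,17],[49,0]]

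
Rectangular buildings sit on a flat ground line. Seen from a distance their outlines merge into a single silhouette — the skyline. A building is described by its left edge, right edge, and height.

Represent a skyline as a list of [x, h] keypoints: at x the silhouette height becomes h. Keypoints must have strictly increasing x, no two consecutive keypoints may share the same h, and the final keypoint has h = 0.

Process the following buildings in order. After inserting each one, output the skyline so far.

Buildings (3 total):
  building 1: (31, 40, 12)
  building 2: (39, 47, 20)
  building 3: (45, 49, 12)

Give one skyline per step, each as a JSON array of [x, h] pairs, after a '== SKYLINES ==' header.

== SKYLINES ==
[[31,12],[40,0]]
[[31,12],[39,20],[47,0]]
[[31,12],[39,20],[47,12],[49,0]]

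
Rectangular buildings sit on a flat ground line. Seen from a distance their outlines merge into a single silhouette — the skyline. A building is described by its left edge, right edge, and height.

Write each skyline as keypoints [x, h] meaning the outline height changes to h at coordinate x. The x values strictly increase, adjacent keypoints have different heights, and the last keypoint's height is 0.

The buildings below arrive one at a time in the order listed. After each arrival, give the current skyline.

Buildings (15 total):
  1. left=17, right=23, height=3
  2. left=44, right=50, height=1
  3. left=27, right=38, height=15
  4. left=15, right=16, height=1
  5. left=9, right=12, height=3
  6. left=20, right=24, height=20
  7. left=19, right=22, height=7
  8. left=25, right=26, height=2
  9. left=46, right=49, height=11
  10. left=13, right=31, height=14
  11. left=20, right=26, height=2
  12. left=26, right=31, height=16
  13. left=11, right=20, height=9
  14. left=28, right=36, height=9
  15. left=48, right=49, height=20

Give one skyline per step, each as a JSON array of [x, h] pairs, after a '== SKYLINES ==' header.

== SKYLINES ==
[[17,3],[23,0]]
[[17,3],[23,0],[44,1],[50,0]]
[[17,3],[23,0],[27,15],[38,0],[44,1],[50,0]]
[[15,1],[16,0],[17,3],[23,0],[27,15],[38,0],[44,1],[50,0]]
[[9,3],[12,0],[15,1],[16,0],[17,3],[23,0],[27,15],[38,0],[44,1],[50,0]]
[[9,3],[12,0],[15,1],[16,0],[17,3],[20,20],[24,0],[27,15],[38,0],[44,1],[50,0]]
[[9,3],[12,0],[15,1],[16,0],[17,3],[19,7],[20,20],[24,0],[27,15],[38,0],[44,1],[50,0]]
[[9,3],[12,0],[15,1],[16,0],[17,3],[19,7],[20,20],[24,0],[25,2],[26,0],[27,15],[38,0],[44,1],[50,0]]
[[9,3],[12,0],[15,1],[16,0],[17,3],[19,7],[20,20],[24,0],[25,2],[26,0],[27,15],[38,0],[44,1],[46,11],[49,1],[50,0]]
[[9,3],[12,0],[13,14],[20,20],[24,14],[27,15],[38,0],[44,1],[46,11],[49,1],[50,0]]
[[9,3],[12,0],[13,14],[20,20],[24,14],[27,15],[38,0],[44,1],[46,11],[49,1],[50,0]]
[[9,3],[12,0],[13,14],[20,20],[24,14],[26,16],[31,15],[38,0],[44,1],[46,11],[49,1],[50,0]]
[[9,3],[11,9],[13,14],[20,20],[24,14],[26,16],[31,15],[38,0],[44,1],[46,11],[49,1],[50,0]]
[[9,3],[11,9],[13,14],[20,20],[24,14],[26,16],[31,15],[38,0],[44,1],[46,11],[49,1],[50,0]]
[[9,3],[11,9],[13,14],[20,20],[24,14],[26,16],[31,15],[38,0],[44,1],[46,11],[48,20],[49,1],[50,0]]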